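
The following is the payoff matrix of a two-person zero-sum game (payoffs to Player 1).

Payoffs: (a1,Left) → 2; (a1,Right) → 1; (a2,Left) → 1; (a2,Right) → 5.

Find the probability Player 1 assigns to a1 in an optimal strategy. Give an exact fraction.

Row minima: a1 → 1, a2 → 1; maximin = 1.
Column maxima: Left → 2, Right → 5; minimax = 2.
1 ≠ 2, so there is no saddle point; optimal play is mixed.
Let Player 1 play a1 with probability p. Expected payoff against Left: 2p + 1(1−p) = p + 1; against Right: 1p + 5(1−p) = −4p + 5.
Setting these equal: p + 1 = −4p + 5 ⇒ 5p = 4 ⇒ p = 4/5, and the value is (1)·(4/5) + 1 = 9/5.
For Player 2: with q = P(Left), equating a1's and a2's payoffs gives q + 1 = −4q + 5 ⇒ q = 4/5.

4/5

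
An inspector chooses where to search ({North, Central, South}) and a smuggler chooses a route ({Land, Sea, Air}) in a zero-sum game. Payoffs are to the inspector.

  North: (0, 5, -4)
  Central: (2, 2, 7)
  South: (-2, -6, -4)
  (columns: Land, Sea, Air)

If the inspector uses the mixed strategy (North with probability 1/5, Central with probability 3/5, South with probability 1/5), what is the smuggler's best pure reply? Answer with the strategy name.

If the smuggler plays Land, the inspector's expected payoff is (1/5)·0 + (3/5)·2 + (1/5)·(-2) = 4/5.
If the smuggler plays Sea, the inspector's expected payoff is (1/5)·5 + (3/5)·2 + (1/5)·(-6) = 1.
If the smuggler plays Air, the inspector's expected payoff is (1/5)·(-4) + (3/5)·7 + (1/5)·(-4) = 13/5.
The smuggler minimizes the inspector's payoff; the smallest is 4/5, so the best response is Land.

Land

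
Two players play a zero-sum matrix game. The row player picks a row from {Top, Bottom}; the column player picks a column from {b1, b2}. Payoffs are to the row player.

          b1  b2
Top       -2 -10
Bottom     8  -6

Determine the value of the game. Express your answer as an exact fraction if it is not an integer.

-6

Row minima: Top → -10, Bottom → -6; maximin = -6.
Column maxima: b1 → 8, b2 → -6; minimax = -6.
Since maximin = minimax = -6, there is a saddle point and the value is -6.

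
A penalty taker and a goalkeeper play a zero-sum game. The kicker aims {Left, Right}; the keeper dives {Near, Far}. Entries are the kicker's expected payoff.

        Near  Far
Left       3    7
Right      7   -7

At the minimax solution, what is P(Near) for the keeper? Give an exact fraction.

Row minima: Left → 3, Right → -7; maximin = 3.
Column maxima: Near → 7, Far → 7; minimax = 7.
3 ≠ 7, so there is no saddle point; optimal play is mixed.
Let the kicker play Left with probability p. Expected payoff against Near: 3p + 7(1−p) = −4p + 7; against Far: 7p + (-7)(1−p) = 14p − 7.
Setting these equal: −4p + 7 = 14p − 7 ⇒ −18p = -14 ⇒ p = 7/9, and the value is (-4)·(7/9) + 7 = 35/9.
For the keeper: with q = P(Near), equating Left's and Right's payoffs gives −4q + 7 = 14q − 7 ⇒ q = 7/9.

7/9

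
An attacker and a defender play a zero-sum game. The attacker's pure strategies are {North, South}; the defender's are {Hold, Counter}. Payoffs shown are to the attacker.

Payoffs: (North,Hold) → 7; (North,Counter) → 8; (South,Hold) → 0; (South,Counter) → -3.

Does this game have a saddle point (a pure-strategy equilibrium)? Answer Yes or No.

Yes

Row minima: North → 7, South → -3; maximin = 7.
Column maxima: Hold → 7, Counter → 8; minimax = 7.
maximin = minimax = 7, so a saddle point exists.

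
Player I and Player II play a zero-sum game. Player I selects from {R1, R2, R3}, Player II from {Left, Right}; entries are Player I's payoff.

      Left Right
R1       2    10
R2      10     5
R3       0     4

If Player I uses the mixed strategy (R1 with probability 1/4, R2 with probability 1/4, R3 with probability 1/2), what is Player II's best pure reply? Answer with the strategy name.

Left

If Player II plays Left, Player I's expected payoff is (1/4)·2 + (1/4)·10 + (1/2)·0 = 3.
If Player II plays Right, Player I's expected payoff is (1/4)·10 + (1/4)·5 + (1/2)·4 = 23/4.
Player II minimizes Player I's payoff; the smallest is 3, so the best response is Left.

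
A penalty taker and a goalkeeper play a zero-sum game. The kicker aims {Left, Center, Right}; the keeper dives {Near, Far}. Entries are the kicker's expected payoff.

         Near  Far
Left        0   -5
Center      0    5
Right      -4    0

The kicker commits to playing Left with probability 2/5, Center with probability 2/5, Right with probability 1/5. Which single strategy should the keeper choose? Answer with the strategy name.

If the keeper plays Near, the kicker's expected payoff is (2/5)·0 + (2/5)·0 + (1/5)·(-4) = -4/5.
If the keeper plays Far, the kicker's expected payoff is (2/5)·(-5) + (2/5)·5 + (1/5)·0 = 0.
The keeper minimizes the kicker's payoff; the smallest is -4/5, so the best response is Near.

Near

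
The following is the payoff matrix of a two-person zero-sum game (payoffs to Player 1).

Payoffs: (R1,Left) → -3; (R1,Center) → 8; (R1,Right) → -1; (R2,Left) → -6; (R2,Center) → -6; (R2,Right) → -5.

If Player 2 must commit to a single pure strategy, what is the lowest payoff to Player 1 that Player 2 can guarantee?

Column maxima: Left → -3, Center → 8, Right → -1.
The smallest of these is -3.

-3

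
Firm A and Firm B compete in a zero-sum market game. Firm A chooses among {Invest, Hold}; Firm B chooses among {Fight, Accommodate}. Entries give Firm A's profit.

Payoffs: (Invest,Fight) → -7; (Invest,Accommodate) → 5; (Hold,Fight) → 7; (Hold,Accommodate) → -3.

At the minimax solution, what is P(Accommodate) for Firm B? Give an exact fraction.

7/11

Row minima: Invest → -7, Hold → -3; maximin = -3.
Column maxima: Fight → 7, Accommodate → 5; minimax = 5.
-3 ≠ 5, so there is no saddle point; optimal play is mixed.
Let Firm A play Invest with probability p. Expected payoff against Fight: (-7)p + 7(1−p) = −14p + 7; against Accommodate: 5p + (-3)(1−p) = 8p − 3.
Setting these equal: −14p + 7 = 8p − 3 ⇒ −22p = -10 ⇒ p = 5/11, and the value is (-14)·(5/11) + 7 = 7/11.
For Firm B: with q = P(Fight), equating Invest's and Hold's payoffs gives −12q + 5 = 10q − 3 ⇒ q = 4/11.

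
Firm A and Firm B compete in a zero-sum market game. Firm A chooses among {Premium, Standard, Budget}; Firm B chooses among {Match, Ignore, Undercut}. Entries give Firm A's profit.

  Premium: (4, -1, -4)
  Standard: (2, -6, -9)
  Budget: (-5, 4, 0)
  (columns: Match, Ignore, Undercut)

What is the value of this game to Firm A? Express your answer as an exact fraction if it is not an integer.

Row minima: Premium → -4, Standard → -9, Budget → -5; maximin = -4.
Column maxima: Match → 4, Ignore → 4, Undercut → 0; minimax = 0.
-4 ≠ 0, so there is no saddle point; optimal play is mixed.
Standard is strictly dominated by Premium, so Firm A never plays it.
Ignore is strictly dominated by Undercut (it gives Firm A strictly more in every row), so Firm B never plays it.
On the remaining 2×2 (Premium, Budget vs Match, Undercut):
Let Firm A play Premium with probability p. Expected payoff against Match: 4p + (-5)(1−p) = 9p − 5; against Undercut: (-4)p + 0(1−p) = −4p.
Setting these equal: 9p − 5 = −4p ⇒ 13p = 5 ⇒ p = 5/13, and the value is (9)·(5/13) − 5 = -20/13.
For Firm B: with q = P(Match), equating Premium's and Budget's payoffs gives 8q − 4 = −5q ⇒ q = 4/13.

-20/13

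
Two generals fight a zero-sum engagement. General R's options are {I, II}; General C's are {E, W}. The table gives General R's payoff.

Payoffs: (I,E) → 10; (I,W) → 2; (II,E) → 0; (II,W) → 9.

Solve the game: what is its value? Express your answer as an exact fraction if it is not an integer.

Row minima: I → 2, II → 0; maximin = 2.
Column maxima: E → 10, W → 9; minimax = 9.
2 ≠ 9, so there is no saddle point; optimal play is mixed.
Let General R play I with probability p. Expected payoff against E: 10p + 0(1−p) = 10p; against W: 2p + 9(1−p) = −7p + 9.
Setting these equal: 10p = −7p + 9 ⇒ 17p = 9 ⇒ p = 9/17, and the value is (10)·(9/17) = 90/17.
For General C: with q = P(E), equating I's and II's payoffs gives 8q + 2 = −9q + 9 ⇒ q = 7/17.

90/17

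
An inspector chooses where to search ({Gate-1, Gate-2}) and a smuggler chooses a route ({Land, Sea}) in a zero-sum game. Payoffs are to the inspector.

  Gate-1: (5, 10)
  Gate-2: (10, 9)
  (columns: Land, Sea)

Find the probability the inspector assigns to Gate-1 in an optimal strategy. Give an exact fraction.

Row minima: Gate-1 → 5, Gate-2 → 9; maximin = 9.
Column maxima: Land → 10, Sea → 10; minimax = 10.
9 ≠ 10, so there is no saddle point; optimal play is mixed.
Let the inspector play Gate-1 with probability p. Expected payoff against Land: 5p + 10(1−p) = −5p + 10; against Sea: 10p + 9(1−p) = p + 9.
Setting these equal: −5p + 10 = p + 9 ⇒ −6p = -1 ⇒ p = 1/6, and the value is (-5)·(1/6) + 10 = 55/6.
For the smuggler: with q = P(Land), equating Gate-1's and Gate-2's payoffs gives −5q + 10 = q + 9 ⇒ q = 1/6.

1/6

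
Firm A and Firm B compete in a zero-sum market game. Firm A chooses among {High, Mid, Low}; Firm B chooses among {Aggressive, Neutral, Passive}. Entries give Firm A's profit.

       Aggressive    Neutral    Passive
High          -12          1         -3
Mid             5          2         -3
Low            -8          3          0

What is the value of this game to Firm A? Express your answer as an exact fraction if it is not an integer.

Row minima: High → -12, Mid → -3, Low → -8; maximin = -3.
Column maxima: Aggressive → 5, Neutral → 3, Passive → 0; minimax = 0.
-3 ≠ 0, so there is no saddle point; optimal play is mixed.
High is strictly dominated by Low, so Firm A never plays it.
Neutral is strictly dominated by Passive (it gives Firm A strictly more in every row), so Firm B never plays it.
On the remaining 2×2 (Mid, Low vs Aggressive, Passive):
Let Firm A play Mid with probability p. Expected payoff against Aggressive: 5p + (-8)(1−p) = 13p − 8; against Passive: (-3)p + 0(1−p) = −3p.
Setting these equal: 13p − 8 = −3p ⇒ 16p = 8 ⇒ p = 1/2, and the value is (13)·(1/2) − 8 = -3/2.
For Firm B: with q = P(Aggressive), equating Mid's and Low's payoffs gives 8q − 3 = −8q ⇒ q = 3/16.

-3/2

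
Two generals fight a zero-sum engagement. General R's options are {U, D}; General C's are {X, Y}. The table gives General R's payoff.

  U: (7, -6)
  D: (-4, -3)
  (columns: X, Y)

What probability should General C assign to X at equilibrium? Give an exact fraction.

Row minima: U → -6, D → -4; maximin = -4.
Column maxima: X → 7, Y → -3; minimax = -3.
-4 ≠ -3, so there is no saddle point; optimal play is mixed.
Let General R play U with probability p. Expected payoff against X: 7p + (-4)(1−p) = 11p − 4; against Y: (-6)p + (-3)(1−p) = −3p − 3.
Setting these equal: 11p − 4 = −3p − 3 ⇒ 14p = 1 ⇒ p = 1/14, and the value is (11)·(1/14) − 4 = -45/14.
For General C: with q = P(X), equating U's and D's payoffs gives 13q − 6 = −q − 3 ⇒ q = 3/14.

3/14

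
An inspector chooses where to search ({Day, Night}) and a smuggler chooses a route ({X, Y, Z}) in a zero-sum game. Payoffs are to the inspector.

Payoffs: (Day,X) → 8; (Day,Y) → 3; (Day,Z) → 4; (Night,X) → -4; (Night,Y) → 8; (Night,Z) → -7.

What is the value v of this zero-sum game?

Row minima: Day → 3, Night → -7; maximin = 3.
Column maxima: X → 8, Y → 8, Z → 4; minimax = 4.
3 ≠ 4, so there is no saddle point; optimal play is mixed.
X is strictly dominated by Z (it gives the inspector strictly more in every row), so the smuggler never plays it.
On the remaining 2×2 (Day, Night vs Y, Z):
Let the inspector play Day with probability p. Expected payoff against Y: 3p + 8(1−p) = −5p + 8; against Z: 4p + (-7)(1−p) = 11p − 7.
Setting these equal: −5p + 8 = 11p − 7 ⇒ −16p = -15 ⇒ p = 15/16, and the value is (-5)·(15/16) + 8 = 53/16.
For the smuggler: with q = P(Y), equating Day's and Night's payoffs gives −q + 4 = 15q − 7 ⇒ q = 11/16.

53/16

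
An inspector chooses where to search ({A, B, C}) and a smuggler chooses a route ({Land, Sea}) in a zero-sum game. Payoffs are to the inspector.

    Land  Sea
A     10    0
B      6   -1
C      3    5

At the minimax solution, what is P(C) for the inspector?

Row minima: A → 0, B → -1, C → 3; maximin = 3.
Column maxima: Land → 10, Sea → 5; minimax = 5.
3 ≠ 5, so there is no saddle point; optimal play is mixed.
B is strictly dominated by A, so the inspector never plays it.
On the remaining 2×2 (A, C vs Land, Sea):
Let the inspector play A with probability p. Expected payoff against Land: 10p + 3(1−p) = 7p + 3; against Sea: 0p + 5(1−p) = −5p + 5.
Setting these equal: 7p + 3 = −5p + 5 ⇒ 12p = 2 ⇒ p = 1/6, and the value is (7)·(1/6) + 3 = 25/6.
For the smuggler: with q = P(Land), equating A's and C's payoffs gives 10q = −2q + 5 ⇒ q = 5/12.

5/6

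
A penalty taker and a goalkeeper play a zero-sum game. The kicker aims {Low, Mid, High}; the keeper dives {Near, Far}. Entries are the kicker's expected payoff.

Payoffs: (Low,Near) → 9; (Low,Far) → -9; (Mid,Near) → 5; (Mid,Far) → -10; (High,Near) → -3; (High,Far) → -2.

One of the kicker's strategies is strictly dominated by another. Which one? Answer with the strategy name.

Mid

Low gives a strictly higher payoff than Mid against every column: 9 > 5, -9 > -10.
So Mid is strictly dominated and the kicker never plays it.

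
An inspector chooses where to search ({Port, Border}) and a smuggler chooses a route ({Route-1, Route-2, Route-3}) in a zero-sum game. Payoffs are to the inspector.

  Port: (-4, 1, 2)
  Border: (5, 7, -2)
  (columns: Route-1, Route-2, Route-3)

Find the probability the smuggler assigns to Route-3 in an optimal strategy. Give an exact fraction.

9/13

Row minima: Port → -4, Border → -2; maximin = -2.
Column maxima: Route-1 → 5, Route-2 → 7, Route-3 → 2; minimax = 2.
-2 ≠ 2, so there is no saddle point; optimal play is mixed.
Route-2 is strictly dominated by Route-1 (it gives the inspector strictly more in every row), so the smuggler never plays it.
On the remaining 2×2 (Port, Border vs Route-1, Route-3):
Let the inspector play Port with probability p. Expected payoff against Route-1: (-4)p + 5(1−p) = −9p + 5; against Route-3: 2p + (-2)(1−p) = 4p − 2.
Setting these equal: −9p + 5 = 4p − 2 ⇒ −13p = -7 ⇒ p = 7/13, and the value is (-9)·(7/13) + 5 = 2/13.
For the smuggler: with q = P(Route-1), equating Port's and Border's payoffs gives −6q + 2 = 7q − 2 ⇒ q = 4/13.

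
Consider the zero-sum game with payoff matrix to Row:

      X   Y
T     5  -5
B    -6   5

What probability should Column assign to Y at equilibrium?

Row minima: T → -5, B → -6; maximin = -5.
Column maxima: X → 5, Y → 5; minimax = 5.
-5 ≠ 5, so there is no saddle point; optimal play is mixed.
Let Row play T with probability p. Expected payoff against X: 5p + (-6)(1−p) = 11p − 6; against Y: (-5)p + 5(1−p) = −10p + 5.
Setting these equal: 11p − 6 = −10p + 5 ⇒ 21p = 11 ⇒ p = 11/21, and the value is (11)·(11/21) − 6 = -5/21.
For Column: with q = P(X), equating T's and B's payoffs gives 10q − 5 = −11q + 5 ⇒ q = 10/21.

11/21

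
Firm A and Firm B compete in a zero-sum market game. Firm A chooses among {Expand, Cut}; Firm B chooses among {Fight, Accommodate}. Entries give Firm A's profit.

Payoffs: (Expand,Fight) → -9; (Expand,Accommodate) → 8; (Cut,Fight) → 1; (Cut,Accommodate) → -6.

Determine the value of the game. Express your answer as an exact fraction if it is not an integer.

-23/12

Row minima: Expand → -9, Cut → -6; maximin = -6.
Column maxima: Fight → 1, Accommodate → 8; minimax = 1.
-6 ≠ 1, so there is no saddle point; optimal play is mixed.
Let Firm A play Expand with probability p. Expected payoff against Fight: (-9)p + 1(1−p) = −10p + 1; against Accommodate: 8p + (-6)(1−p) = 14p − 6.
Setting these equal: −10p + 1 = 14p − 6 ⇒ −24p = -7 ⇒ p = 7/24, and the value is (-10)·(7/24) + 1 = -23/12.
For Firm B: with q = P(Fight), equating Expand's and Cut's payoffs gives −17q + 8 = 7q − 6 ⇒ q = 7/12.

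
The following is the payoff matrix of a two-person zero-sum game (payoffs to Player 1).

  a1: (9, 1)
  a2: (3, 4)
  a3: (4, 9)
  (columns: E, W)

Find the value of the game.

77/13

Row minima: a1 → 1, a2 → 3, a3 → 4; maximin = 4.
Column maxima: E → 9, W → 9; minimax = 9.
4 ≠ 9, so there is no saddle point; optimal play is mixed.
a2 is strictly dominated by a3, so Player 1 never plays it.
On the remaining 2×2 (a1, a3 vs E, W):
Let Player 1 play a1 with probability p. Expected payoff against E: 9p + 4(1−p) = 5p + 4; against W: 1p + 9(1−p) = −8p + 9.
Setting these equal: 5p + 4 = −8p + 9 ⇒ 13p = 5 ⇒ p = 5/13, and the value is (5)·(5/13) + 4 = 77/13.
For Player 2: with q = P(E), equating a1's and a3's payoffs gives 8q + 1 = −5q + 9 ⇒ q = 8/13.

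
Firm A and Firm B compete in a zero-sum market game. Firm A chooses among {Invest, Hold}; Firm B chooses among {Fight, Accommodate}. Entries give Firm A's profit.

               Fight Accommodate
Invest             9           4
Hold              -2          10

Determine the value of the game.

Row minima: Invest → 4, Hold → -2; maximin = 4.
Column maxima: Fight → 9, Accommodate → 10; minimax = 9.
4 ≠ 9, so there is no saddle point; optimal play is mixed.
Let Firm A play Invest with probability p. Expected payoff against Fight: 9p + (-2)(1−p) = 11p − 2; against Accommodate: 4p + 10(1−p) = −6p + 10.
Setting these equal: 11p − 2 = −6p + 10 ⇒ 17p = 12 ⇒ p = 12/17, and the value is (11)·(12/17) − 2 = 98/17.
For Firm B: with q = P(Fight), equating Invest's and Hold's payoffs gives 5q + 4 = −12q + 10 ⇒ q = 6/17.

98/17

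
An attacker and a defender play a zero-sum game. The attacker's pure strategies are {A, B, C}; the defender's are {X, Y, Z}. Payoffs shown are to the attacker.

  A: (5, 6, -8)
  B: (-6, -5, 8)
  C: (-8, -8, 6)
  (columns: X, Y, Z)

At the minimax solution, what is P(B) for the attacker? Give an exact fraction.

13/27

Row minima: A → -8, B → -6, C → -8; maximin = -6.
Column maxima: X → 5, Y → 6, Z → 8; minimax = 5.
-6 ≠ 5, so there is no saddle point; optimal play is mixed.
C is strictly dominated by B, so the attacker never plays it.
With C eliminated, Y is strictly dominated by X (it gives the attacker strictly more in every remaining row), so the defender never plays it.
On the remaining 2×2 (A, B vs X, Z):
Let the attacker play A with probability p. Expected payoff against X: 5p + (-6)(1−p) = 11p − 6; against Z: (-8)p + 8(1−p) = −16p + 8.
Setting these equal: 11p − 6 = −16p + 8 ⇒ 27p = 14 ⇒ p = 14/27, and the value is (11)·(14/27) − 6 = -8/27.
For the defender: with q = P(X), equating A's and B's payoffs gives 13q − 8 = −14q + 8 ⇒ q = 16/27.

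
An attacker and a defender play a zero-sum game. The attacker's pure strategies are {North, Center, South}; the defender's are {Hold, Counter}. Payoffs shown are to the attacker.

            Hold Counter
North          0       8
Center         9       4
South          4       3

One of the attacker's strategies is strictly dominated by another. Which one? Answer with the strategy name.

Center gives a strictly higher payoff than South against every column: 9 > 4, 4 > 3.
So South is strictly dominated and the attacker never plays it.

South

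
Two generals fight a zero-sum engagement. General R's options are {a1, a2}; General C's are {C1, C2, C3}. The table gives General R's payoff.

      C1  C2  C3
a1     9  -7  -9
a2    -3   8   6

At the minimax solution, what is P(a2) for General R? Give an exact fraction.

2/3

Row minima: a1 → -9, a2 → -3; maximin = -3.
Column maxima: C1 → 9, C2 → 8, C3 → 6; minimax = 6.
-3 ≠ 6, so there is no saddle point; optimal play is mixed.
C2 is strictly dominated by C3 (it gives General R strictly more in every row), so General C never plays it.
On the remaining 2×2 (a1, a2 vs C1, C3):
Let General R play a1 with probability p. Expected payoff against C1: 9p + (-3)(1−p) = 12p − 3; against C3: (-9)p + 6(1−p) = −15p + 6.
Setting these equal: 12p − 3 = −15p + 6 ⇒ 27p = 9 ⇒ p = 1/3, and the value is (12)·(1/3) − 3 = 1.
For General C: with q = P(C1), equating a1's and a2's payoffs gives 18q − 9 = −9q + 6 ⇒ q = 5/9.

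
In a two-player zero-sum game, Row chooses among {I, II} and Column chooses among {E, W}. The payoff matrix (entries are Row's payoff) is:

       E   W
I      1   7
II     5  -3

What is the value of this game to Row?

Row minima: I → 1, II → -3; maximin = 1.
Column maxima: E → 5, W → 7; minimax = 5.
1 ≠ 5, so there is no saddle point; optimal play is mixed.
Let Row play I with probability p. Expected payoff against E: 1p + 5(1−p) = −4p + 5; against W: 7p + (-3)(1−p) = 10p − 3.
Setting these equal: −4p + 5 = 10p − 3 ⇒ −14p = -8 ⇒ p = 4/7, and the value is (-4)·(4/7) + 5 = 19/7.
For Column: with q = P(E), equating I's and II's payoffs gives −6q + 7 = 8q − 3 ⇒ q = 5/7.

19/7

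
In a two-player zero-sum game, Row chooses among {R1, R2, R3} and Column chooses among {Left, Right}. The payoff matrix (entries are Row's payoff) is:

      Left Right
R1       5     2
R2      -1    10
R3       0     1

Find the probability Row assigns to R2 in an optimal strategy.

3/14

Row minima: R1 → 2, R2 → -1, R3 → 0; maximin = 2.
Column maxima: Left → 5, Right → 10; minimax = 5.
2 ≠ 5, so there is no saddle point; optimal play is mixed.
R3 is strictly dominated by R1, so Row never plays it.
On the remaining 2×2 (R1, R2 vs Left, Right):
Let Row play R1 with probability p. Expected payoff against Left: 5p + (-1)(1−p) = 6p − 1; against Right: 2p + 10(1−p) = −8p + 10.
Setting these equal: 6p − 1 = −8p + 10 ⇒ 14p = 11 ⇒ p = 11/14, and the value is (6)·(11/14) − 1 = 26/7.
For Column: with q = P(Left), equating R1's and R2's payoffs gives 3q + 2 = −11q + 10 ⇒ q = 4/7.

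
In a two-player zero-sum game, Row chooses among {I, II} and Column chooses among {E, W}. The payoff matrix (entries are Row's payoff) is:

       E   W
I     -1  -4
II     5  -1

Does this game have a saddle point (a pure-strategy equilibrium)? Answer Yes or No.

Yes

Row minima: I → -4, II → -1; maximin = -1.
Column maxima: E → 5, W → -1; minimax = -1.
maximin = minimax = -1, so a saddle point exists.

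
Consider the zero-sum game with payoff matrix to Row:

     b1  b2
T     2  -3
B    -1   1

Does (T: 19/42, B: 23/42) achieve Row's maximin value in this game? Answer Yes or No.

Against b1 this mix gives (19/42)·2 + (23/42)·(-1) = 5/14.
Against b2 this mix gives (19/42)·(-3) + (23/42)·1 = -17/21.
Column will play b2, holding Row to -17/21. Shifting weight toward the row that does better against b2 would raise this floor (the equalizing mix achieves -1/7 against both b2 and b1), so the proposed strategy is not optimal.

No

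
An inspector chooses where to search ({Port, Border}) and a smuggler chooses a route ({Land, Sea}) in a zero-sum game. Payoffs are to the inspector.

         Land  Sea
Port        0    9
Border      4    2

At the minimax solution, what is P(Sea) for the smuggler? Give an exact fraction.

4/11

Row minima: Port → 0, Border → 2; maximin = 2.
Column maxima: Land → 4, Sea → 9; minimax = 4.
2 ≠ 4, so there is no saddle point; optimal play is mixed.
Let the inspector play Port with probability p. Expected payoff against Land: 0p + 4(1−p) = −4p + 4; against Sea: 9p + 2(1−p) = 7p + 2.
Setting these equal: −4p + 4 = 7p + 2 ⇒ −11p = -2 ⇒ p = 2/11, and the value is (-4)·(2/11) + 4 = 36/11.
For the smuggler: with q = P(Land), equating Port's and Border's payoffs gives −9q + 9 = 2q + 2 ⇒ q = 7/11.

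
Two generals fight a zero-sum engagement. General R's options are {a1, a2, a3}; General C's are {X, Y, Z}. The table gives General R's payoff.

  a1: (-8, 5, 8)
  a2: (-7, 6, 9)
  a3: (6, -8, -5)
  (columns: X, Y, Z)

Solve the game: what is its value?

Row minima: a1 → -8, a2 → -7, a3 → -8; maximin = -7.
Column maxima: X → 6, Y → 6, Z → 9; minimax = 6.
-7 ≠ 6, so there is no saddle point; optimal play is mixed.
a1 is strictly dominated by a2, so General R never plays it.
Z is strictly dominated by Y (it gives General R strictly more in every row), so General C never plays it.
On the remaining 2×2 (a2, a3 vs X, Y):
Let General R play a2 with probability p. Expected payoff against X: (-7)p + 6(1−p) = −13p + 6; against Y: 6p + (-8)(1−p) = 14p − 8.
Setting these equal: −13p + 6 = 14p − 8 ⇒ −27p = -14 ⇒ p = 14/27, and the value is (-13)·(14/27) + 6 = -20/27.
For General C: with q = P(X), equating a2's and a3's payoffs gives −13q + 6 = 14q − 8 ⇒ q = 14/27.

-20/27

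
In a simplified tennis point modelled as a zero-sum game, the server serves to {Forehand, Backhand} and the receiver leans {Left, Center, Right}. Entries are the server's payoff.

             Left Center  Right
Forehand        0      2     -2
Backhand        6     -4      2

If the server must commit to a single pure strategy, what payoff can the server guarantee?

-2

Row minima: Forehand → -2, Backhand → -4.
The best of these is -2.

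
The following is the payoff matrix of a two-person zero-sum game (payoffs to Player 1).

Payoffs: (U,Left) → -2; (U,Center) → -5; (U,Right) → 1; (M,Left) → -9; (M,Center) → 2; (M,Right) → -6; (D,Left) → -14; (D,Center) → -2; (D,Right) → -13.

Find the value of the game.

Row minima: U → -5, M → -9, D → -14; maximin = -5.
Column maxima: Left → -2, Center → 2, Right → 1; minimax = -2.
-5 ≠ -2, so there is no saddle point; optimal play is mixed.
D is strictly dominated by M, so Player 1 never plays it.
Right is strictly dominated by Left (it gives Player 1 strictly more in every row), so Player 2 never plays it.
On the remaining 2×2 (U, M vs Left, Center):
Let Player 1 play U with probability p. Expected payoff against Left: (-2)p + (-9)(1−p) = 7p − 9; against Center: (-5)p + 2(1−p) = −7p + 2.
Setting these equal: 7p − 9 = −7p + 2 ⇒ 14p = 11 ⇒ p = 11/14, and the value is (7)·(11/14) − 9 = -7/2.
For Player 2: with q = P(Left), equating U's and M's payoffs gives 3q − 5 = −11q + 2 ⇒ q = 1/2.

-7/2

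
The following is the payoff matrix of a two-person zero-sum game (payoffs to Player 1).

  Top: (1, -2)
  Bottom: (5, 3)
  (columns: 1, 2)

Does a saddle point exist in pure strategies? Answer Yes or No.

Yes

Row minima: Top → -2, Bottom → 3; maximin = 3.
Column maxima: 1 → 5, 2 → 3; minimax = 3.
maximin = minimax = 3, so a saddle point exists.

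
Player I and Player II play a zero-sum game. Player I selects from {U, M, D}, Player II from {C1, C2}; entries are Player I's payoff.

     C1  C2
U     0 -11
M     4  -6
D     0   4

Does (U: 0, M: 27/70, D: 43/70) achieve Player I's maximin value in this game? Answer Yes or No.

No

Against C1 this mix gives (27/70)·4 + (43/70)·0 = 54/35.
Against C2 this mix gives (27/70)·(-6) + (43/70)·4 = 1/7.
Player II will play C2, holding Player I to 1/7. Shifting weight toward the row that does better against C2 would raise this floor (the equalizing mix achieves 8/7 against both C2 and C1), so the proposed strategy is not optimal.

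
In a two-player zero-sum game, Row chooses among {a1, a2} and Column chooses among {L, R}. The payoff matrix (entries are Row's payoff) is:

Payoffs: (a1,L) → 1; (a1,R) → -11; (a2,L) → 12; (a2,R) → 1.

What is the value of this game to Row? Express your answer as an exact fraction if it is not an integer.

Row minima: a1 → -11, a2 → 1; maximin = 1.
Column maxima: L → 12, R → 1; minimax = 1.
Since maximin = minimax = 1, there is a saddle point and the value is 1.

1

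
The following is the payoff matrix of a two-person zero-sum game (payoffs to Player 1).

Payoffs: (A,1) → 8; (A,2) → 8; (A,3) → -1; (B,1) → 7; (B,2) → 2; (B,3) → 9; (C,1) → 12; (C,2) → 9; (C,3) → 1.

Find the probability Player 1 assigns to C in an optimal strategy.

7/15

Row minima: A → -1, B → 2, C → 1; maximin = 2.
Column maxima: 1 → 12, 2 → 9, 3 → 9; minimax = 9.
2 ≠ 9, so there is no saddle point; optimal play is mixed.
A is strictly dominated by C, so Player 1 never plays it.
With A eliminated, 1 is strictly dominated by 2 (it gives Player 1 strictly more in every remaining row), so Player 2 never plays it.
On the remaining 2×2 (B, C vs 2, 3):
Let Player 1 play B with probability p. Expected payoff against 2: 2p + 9(1−p) = −7p + 9; against 3: 9p + 1(1−p) = 8p + 1.
Setting these equal: −7p + 9 = 8p + 1 ⇒ −15p = -8 ⇒ p = 8/15, and the value is (-7)·(8/15) + 9 = 79/15.
For Player 2: with q = P(2), equating B's and C's payoffs gives −7q + 9 = 8q + 1 ⇒ q = 8/15.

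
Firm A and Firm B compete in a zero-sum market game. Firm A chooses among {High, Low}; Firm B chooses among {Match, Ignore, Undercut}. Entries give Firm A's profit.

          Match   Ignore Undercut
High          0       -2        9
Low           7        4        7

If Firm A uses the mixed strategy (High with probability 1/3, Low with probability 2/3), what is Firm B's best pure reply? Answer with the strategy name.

Ignore

If Firm B plays Match, Firm A's expected payoff is (1/3)·0 + (2/3)·7 = 14/3.
If Firm B plays Ignore, Firm A's expected payoff is (1/3)·(-2) + (2/3)·4 = 2.
If Firm B plays Undercut, Firm A's expected payoff is (1/3)·9 + (2/3)·7 = 23/3.
Firm B minimizes Firm A's payoff; the smallest is 2, so the best response is Ignore.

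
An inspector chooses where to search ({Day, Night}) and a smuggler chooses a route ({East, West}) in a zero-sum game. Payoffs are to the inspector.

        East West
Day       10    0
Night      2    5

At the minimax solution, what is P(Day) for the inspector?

3/13

Row minima: Day → 0, Night → 2; maximin = 2.
Column maxima: East → 10, West → 5; minimax = 5.
2 ≠ 5, so there is no saddle point; optimal play is mixed.
Let the inspector play Day with probability p. Expected payoff against East: 10p + 2(1−p) = 8p + 2; against West: 0p + 5(1−p) = −5p + 5.
Setting these equal: 8p + 2 = −5p + 5 ⇒ 13p = 3 ⇒ p = 3/13, and the value is (8)·(3/13) + 2 = 50/13.
For the smuggler: with q = P(East), equating Day's and Night's payoffs gives 10q = −3q + 5 ⇒ q = 5/13.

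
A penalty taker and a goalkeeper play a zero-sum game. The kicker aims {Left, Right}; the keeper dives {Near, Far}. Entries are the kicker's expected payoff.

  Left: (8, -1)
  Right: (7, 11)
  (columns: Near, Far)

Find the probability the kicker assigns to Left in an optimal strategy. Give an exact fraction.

4/13

Row minima: Left → -1, Right → 7; maximin = 7.
Column maxima: Near → 8, Far → 11; minimax = 8.
7 ≠ 8, so there is no saddle point; optimal play is mixed.
Let the kicker play Left with probability p. Expected payoff against Near: 8p + 7(1−p) = p + 7; against Far: (-1)p + 11(1−p) = −12p + 11.
Setting these equal: p + 7 = −12p + 11 ⇒ 13p = 4 ⇒ p = 4/13, and the value is (1)·(4/13) + 7 = 95/13.
For the keeper: with q = P(Near), equating Left's and Right's payoffs gives 9q − 1 = −4q + 11 ⇒ q = 12/13.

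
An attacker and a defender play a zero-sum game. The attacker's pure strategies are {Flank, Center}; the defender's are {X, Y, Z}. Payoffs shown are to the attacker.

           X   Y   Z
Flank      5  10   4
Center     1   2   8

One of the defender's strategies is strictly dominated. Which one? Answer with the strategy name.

X holds the attacker's payoff strictly below Y in every row: 5 < 10, 1 < 2.
So Y is strictly dominated for the defender.

Y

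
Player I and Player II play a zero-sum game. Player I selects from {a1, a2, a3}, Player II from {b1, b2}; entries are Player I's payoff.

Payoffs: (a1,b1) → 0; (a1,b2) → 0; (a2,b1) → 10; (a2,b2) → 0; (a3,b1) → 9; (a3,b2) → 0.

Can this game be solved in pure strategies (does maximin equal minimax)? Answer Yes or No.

Row minima: a1 → 0, a2 → 0, a3 → 0; maximin = 0.
Column maxima: b1 → 10, b2 → 0; minimax = 0.
maximin = minimax = 0, so a saddle point exists.

Yes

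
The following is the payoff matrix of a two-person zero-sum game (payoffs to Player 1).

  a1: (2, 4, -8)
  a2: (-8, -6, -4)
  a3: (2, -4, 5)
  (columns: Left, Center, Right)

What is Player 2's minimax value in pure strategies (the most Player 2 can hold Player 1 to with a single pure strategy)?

2

Column maxima: Left → 2, Center → 4, Right → 5.
The smallest of these is 2.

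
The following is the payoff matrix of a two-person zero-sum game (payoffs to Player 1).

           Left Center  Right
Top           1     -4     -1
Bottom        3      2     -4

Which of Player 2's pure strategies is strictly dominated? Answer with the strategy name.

Center holds Player 1's payoff strictly below Left in every row: -4 < 1, 2 < 3.
So Left is strictly dominated for Player 2.

Left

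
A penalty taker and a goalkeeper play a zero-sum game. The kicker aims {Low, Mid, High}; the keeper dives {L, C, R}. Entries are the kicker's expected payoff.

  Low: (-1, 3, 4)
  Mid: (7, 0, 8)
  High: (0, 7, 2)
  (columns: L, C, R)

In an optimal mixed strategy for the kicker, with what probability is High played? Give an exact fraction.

1/2

Row minima: Low → -1, Mid → 0, High → 0; maximin = 0.
Column maxima: L → 7, C → 7, R → 8; minimax = 7.
0 ≠ 7, so there is no saddle point; optimal play is mixed.
R is strictly dominated by L (it gives the kicker strictly more in every row), so the keeper never plays it.
With R eliminated, Low is strictly dominated by High (High gives the kicker strictly more in every remaining column), so the kicker never plays it.
On the remaining 2×2 (Mid, High vs L, C):
Let the kicker play Mid with probability p. Expected payoff against L: 7p + 0(1−p) = 7p; against C: 0p + 7(1−p) = −7p + 7.
Setting these equal: 7p = −7p + 7 ⇒ 14p = 7 ⇒ p = 1/2, and the value is (7)·(1/2) = 7/2.
For the keeper: with q = P(L), equating Mid's and High's payoffs gives 7q = −7q + 7 ⇒ q = 1/2.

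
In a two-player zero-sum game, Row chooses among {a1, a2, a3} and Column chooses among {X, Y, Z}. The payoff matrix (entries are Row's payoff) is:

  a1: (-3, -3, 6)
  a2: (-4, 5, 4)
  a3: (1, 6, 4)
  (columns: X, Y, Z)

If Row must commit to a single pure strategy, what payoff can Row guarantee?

Row minima: a1 → -3, a2 → -4, a3 → 1.
The best of these is 1.

1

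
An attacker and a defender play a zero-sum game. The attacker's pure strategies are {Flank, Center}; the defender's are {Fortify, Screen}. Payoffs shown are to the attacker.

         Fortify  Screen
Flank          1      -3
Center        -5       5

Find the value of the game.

Row minima: Flank → -3, Center → -5; maximin = -3.
Column maxima: Fortify → 1, Screen → 5; minimax = 1.
-3 ≠ 1, so there is no saddle point; optimal play is mixed.
Let the attacker play Flank with probability p. Expected payoff against Fortify: 1p + (-5)(1−p) = 6p − 5; against Screen: (-3)p + 5(1−p) = −8p + 5.
Setting these equal: 6p − 5 = −8p + 5 ⇒ 14p = 10 ⇒ p = 5/7, and the value is (6)·(5/7) − 5 = -5/7.
For the defender: with q = P(Fortify), equating Flank's and Center's payoffs gives 4q − 3 = −10q + 5 ⇒ q = 4/7.

-5/7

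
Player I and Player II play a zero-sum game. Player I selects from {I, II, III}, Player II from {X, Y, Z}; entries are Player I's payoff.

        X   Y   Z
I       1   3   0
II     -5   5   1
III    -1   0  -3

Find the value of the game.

Row minima: I → 0, II → -5, III → -3; maximin = 0.
Column maxima: X → 1, Y → 5, Z → 1; minimax = 1.
0 ≠ 1, so there is no saddle point; optimal play is mixed.
III is strictly dominated by I, so Player I never plays it.
Y is strictly dominated by X (it gives Player I strictly more in every row), so Player II never plays it.
On the remaining 2×2 (I, II vs X, Z):
Let Player I play I with probability p. Expected payoff against X: 1p + (-5)(1−p) = 6p − 5; against Z: 0p + 1(1−p) = −p + 1.
Setting these equal: 6p − 5 = −p + 1 ⇒ 7p = 6 ⇒ p = 6/7, and the value is (6)·(6/7) − 5 = 1/7.
For Player II: with q = P(X), equating I's and II's payoffs gives q = −6q + 1 ⇒ q = 1/7.

1/7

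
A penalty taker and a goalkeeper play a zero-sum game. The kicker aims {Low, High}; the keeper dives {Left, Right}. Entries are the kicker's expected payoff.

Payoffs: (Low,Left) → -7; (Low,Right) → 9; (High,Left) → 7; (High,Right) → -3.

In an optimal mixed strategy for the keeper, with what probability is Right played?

Row minima: Low → -7, High → -3; maximin = -3.
Column maxima: Left → 7, Right → 9; minimax = 7.
-3 ≠ 7, so there is no saddle point; optimal play is mixed.
Let the kicker play Low with probability p. Expected payoff against Left: (-7)p + 7(1−p) = −14p + 7; against Right: 9p + (-3)(1−p) = 12p − 3.
Setting these equal: −14p + 7 = 12p − 3 ⇒ −26p = -10 ⇒ p = 5/13, and the value is (-14)·(5/13) + 7 = 21/13.
For the keeper: with q = P(Left), equating Low's and High's payoffs gives −16q + 9 = 10q − 3 ⇒ q = 6/13.

7/13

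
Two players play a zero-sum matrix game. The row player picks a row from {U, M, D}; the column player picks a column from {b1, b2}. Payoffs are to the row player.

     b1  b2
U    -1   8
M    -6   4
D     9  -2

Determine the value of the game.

7/2

Row minima: U → -1, M → -6, D → -2; maximin = -1.
Column maxima: b1 → 9, b2 → 8; minimax = 8.
-1 ≠ 8, so there is no saddle point; optimal play is mixed.
M is strictly dominated by U, so the row player never plays it.
On the remaining 2×2 (U, D vs b1, b2):
Let the row player play U with probability p. Expected payoff against b1: (-1)p + 9(1−p) = −10p + 9; against b2: 8p + (-2)(1−p) = 10p − 2.
Setting these equal: −10p + 9 = 10p − 2 ⇒ −20p = -11 ⇒ p = 11/20, and the value is (-10)·(11/20) + 9 = 7/2.
For the column player: with q = P(b1), equating U's and D's payoffs gives −9q + 8 = 11q − 2 ⇒ q = 1/2.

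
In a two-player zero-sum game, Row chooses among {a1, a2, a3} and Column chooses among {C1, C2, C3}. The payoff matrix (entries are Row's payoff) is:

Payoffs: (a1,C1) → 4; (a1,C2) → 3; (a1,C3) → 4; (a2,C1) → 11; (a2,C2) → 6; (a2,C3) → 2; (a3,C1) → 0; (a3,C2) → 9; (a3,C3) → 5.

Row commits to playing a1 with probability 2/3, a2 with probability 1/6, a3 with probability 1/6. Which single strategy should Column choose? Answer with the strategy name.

C3

If Column plays C1, Row's expected payoff is (2/3)·4 + (1/6)·11 + (1/6)·0 = 9/2.
If Column plays C2, Row's expected payoff is (2/3)·3 + (1/6)·6 + (1/6)·9 = 9/2.
If Column plays C3, Row's expected payoff is (2/3)·4 + (1/6)·2 + (1/6)·5 = 23/6.
Column minimizes Row's payoff; the smallest is 23/6, so the best response is C3.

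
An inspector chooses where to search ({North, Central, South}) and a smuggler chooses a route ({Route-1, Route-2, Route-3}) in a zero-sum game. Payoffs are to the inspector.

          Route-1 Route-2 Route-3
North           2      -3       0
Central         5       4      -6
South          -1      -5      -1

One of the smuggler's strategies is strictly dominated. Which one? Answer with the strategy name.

Route-2 holds the inspector's payoff strictly below Route-1 in every row: -3 < 2, 4 < 5, -5 < -1.
So Route-1 is strictly dominated for the smuggler.

Route-1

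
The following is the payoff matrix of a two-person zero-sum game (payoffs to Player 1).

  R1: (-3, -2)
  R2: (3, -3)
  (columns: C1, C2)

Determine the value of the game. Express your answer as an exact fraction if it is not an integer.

Row minima: R1 → -3, R2 → -3; maximin = -3.
Column maxima: C1 → 3, C2 → -2; minimax = -2.
-3 ≠ -2, so there is no saddle point; optimal play is mixed.
Let Player 1 play R1 with probability p. Expected payoff against C1: (-3)p + 3(1−p) = −6p + 3; against C2: (-2)p + (-3)(1−p) = p − 3.
Setting these equal: −6p + 3 = p − 3 ⇒ −7p = -6 ⇒ p = 6/7, and the value is (-6)·(6/7) + 3 = -15/7.
For Player 2: with q = P(C1), equating R1's and R2's payoffs gives −q − 2 = 6q − 3 ⇒ q = 1/7.

-15/7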